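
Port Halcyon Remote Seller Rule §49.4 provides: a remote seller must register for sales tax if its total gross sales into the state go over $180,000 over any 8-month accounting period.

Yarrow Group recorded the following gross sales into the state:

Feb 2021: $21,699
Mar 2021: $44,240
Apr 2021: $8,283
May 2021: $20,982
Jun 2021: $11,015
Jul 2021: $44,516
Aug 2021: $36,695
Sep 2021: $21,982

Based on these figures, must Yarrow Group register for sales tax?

Total gross sales into the state: $21,699 + $44,240 + $8,283 + $20,982 + $11,015 + $44,516 + $36,695 + $21,982 = $209,412.
$209,412 > $180,000, so the threshold is exceeded.

Yes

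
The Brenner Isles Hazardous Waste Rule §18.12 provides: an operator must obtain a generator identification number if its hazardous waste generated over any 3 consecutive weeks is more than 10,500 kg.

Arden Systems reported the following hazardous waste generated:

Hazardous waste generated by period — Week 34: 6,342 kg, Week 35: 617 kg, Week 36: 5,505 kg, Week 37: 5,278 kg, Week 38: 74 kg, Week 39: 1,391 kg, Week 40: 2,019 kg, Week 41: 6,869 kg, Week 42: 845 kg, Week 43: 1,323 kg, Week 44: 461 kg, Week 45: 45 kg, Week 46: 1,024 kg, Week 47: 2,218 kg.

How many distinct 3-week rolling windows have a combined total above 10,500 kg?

Week 34–Week 36: 6,342 kg + 617 kg + 5,505 kg = 12,464 kg (over)
Week 35–Week 37: 617 kg + 5,505 kg + 5,278 kg = 11,400 kg (over)
Week 36–Week 38: 5,505 kg + 5,278 kg + 74 kg = 10,857 kg (over)
Week 37–Week 39: 5,278 kg + 74 kg + 1,391 kg = 6,743 kg (under)
Week 38–Week 40: 74 kg + 1,391 kg + 2,019 kg = 3,484 kg (under)
Week 39–Week 41: 1,391 kg + 2,019 kg + 6,869 kg = 10,279 kg (under)
Week 40–Week 42: 2,019 kg + 6,869 kg + 845 kg = 9,733 kg (under)
Week 41–Week 43: 6,869 kg + 845 kg + 1,323 kg = 9,037 kg (under)
Week 42–Week 44: 845 kg + 1,323 kg + 461 kg = 2,629 kg (under)
Week 43–Week 45: 1,323 kg + 461 kg + 45 kg = 1,829 kg (under)
Week 44–Week 46: 461 kg + 45 kg + 1,024 kg = 1,530 kg (under)
Week 45–Week 47: 45 kg + 1,024 kg + 2,218 kg = 3,287 kg (under)
3 windows exceed the threshold.

3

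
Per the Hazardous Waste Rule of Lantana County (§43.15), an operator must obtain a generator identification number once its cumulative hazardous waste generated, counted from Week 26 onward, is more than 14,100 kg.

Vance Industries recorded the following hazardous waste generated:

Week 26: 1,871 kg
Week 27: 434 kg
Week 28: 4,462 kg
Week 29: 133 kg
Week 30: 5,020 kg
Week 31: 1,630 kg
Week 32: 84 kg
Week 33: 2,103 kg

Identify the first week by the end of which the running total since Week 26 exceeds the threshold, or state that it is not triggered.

Through Week 26: 1,871 kg
Through Week 27: 2,305 kg
Through Week 28: 6,767 kg
Through Week 29: 6,900 kg
Through Week 30: 11,920 kg
Through Week 31: 13,550 kg
Through Week 32: 13,634 kg
Through Week 33: 15,737 kg ← exceeds threshold

Week 33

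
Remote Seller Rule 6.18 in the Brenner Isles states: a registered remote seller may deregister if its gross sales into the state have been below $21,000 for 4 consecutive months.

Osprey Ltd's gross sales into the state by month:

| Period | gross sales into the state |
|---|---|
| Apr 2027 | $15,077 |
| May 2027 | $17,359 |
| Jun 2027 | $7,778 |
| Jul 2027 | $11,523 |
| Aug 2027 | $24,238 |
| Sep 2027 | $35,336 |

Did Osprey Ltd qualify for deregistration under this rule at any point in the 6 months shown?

Yes

Months below $21,000: Apr 2027, May 2027, Jun 2027, Jul 2027.
Longest run of consecutive months below the threshold: 4.
4 ≥ 4, so Osprey Ltd became eligible.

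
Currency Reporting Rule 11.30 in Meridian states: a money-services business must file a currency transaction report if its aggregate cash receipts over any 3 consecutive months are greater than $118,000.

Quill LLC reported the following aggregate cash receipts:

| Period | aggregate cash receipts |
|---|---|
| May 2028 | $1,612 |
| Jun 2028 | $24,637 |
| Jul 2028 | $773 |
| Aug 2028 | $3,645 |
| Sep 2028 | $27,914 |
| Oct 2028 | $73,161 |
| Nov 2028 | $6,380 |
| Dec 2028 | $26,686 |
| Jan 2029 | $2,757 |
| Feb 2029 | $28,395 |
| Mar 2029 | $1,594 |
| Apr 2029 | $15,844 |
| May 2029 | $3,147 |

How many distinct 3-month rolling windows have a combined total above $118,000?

0

May 2028–Jul 2028: $1,612 + $24,637 + $773 = $27,022 (under)
Jun 2028–Aug 2028: $24,637 + $773 + $3,645 = $29,055 (under)
Jul 2028–Sep 2028: $773 + $3,645 + $27,914 = $32,332 (under)
Aug 2028–Oct 2028: $3,645 + $27,914 + $73,161 = $104,720 (under)
Sep 2028–Nov 2028: $27,914 + $73,161 + $6,380 = $107,455 (under)
Oct 2028–Dec 2028: $73,161 + $6,380 + $26,686 = $106,227 (under)
Nov 2028–Jan 2029: $6,380 + $26,686 + $2,757 = $35,823 (under)
Dec 2028–Feb 2029: $26,686 + $2,757 + $28,395 = $57,838 (under)
Jan 2029–Mar 2029: $2,757 + $28,395 + $1,594 = $32,746 (under)
Feb 2029–Apr 2029: $28,395 + $1,594 + $15,844 = $45,833 (under)
Mar 2029–May 2029: $1,594 + $15,844 + $3,147 = $20,585 (under)
0 windows exceed the threshold.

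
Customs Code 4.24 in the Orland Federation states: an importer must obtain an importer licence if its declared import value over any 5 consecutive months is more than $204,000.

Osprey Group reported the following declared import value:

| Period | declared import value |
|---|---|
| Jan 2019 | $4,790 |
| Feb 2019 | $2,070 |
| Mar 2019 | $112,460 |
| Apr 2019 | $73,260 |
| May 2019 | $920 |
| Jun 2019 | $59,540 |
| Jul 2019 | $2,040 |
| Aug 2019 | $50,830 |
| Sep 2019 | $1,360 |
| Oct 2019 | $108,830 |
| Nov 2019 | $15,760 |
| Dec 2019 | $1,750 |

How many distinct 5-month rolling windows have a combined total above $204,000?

Jan 2019–May 2019: $4,790 + $2,070 + $112,460 + $73,260 + $920 = $193,500 (under)
Feb 2019–Jun 2019: $2,070 + $112,460 + $73,260 + $920 + $59,540 = $248,250 (over)
Mar 2019–Jul 2019: $112,460 + $73,260 + $920 + $59,540 + $2,040 = $248,220 (over)
Apr 2019–Aug 2019: $73,260 + $920 + $59,540 + $2,040 + $50,830 = $186,590 (under)
May 2019–Sep 2019: $920 + $59,540 + $2,040 + $50,830 + $1,360 = $114,690 (under)
Jun 2019–Oct 2019: $59,540 + $2,040 + $50,830 + $1,360 + $108,830 = $222,600 (over)
Jul 2019–Nov 2019: $2,040 + $50,830 + $1,360 + $108,830 + $15,760 = $178,820 (under)
Aug 2019–Dec 2019: $50,830 + $1,360 + $108,830 + $15,760 + $1,750 = $178,530 (under)
3 windows exceed the threshold.

3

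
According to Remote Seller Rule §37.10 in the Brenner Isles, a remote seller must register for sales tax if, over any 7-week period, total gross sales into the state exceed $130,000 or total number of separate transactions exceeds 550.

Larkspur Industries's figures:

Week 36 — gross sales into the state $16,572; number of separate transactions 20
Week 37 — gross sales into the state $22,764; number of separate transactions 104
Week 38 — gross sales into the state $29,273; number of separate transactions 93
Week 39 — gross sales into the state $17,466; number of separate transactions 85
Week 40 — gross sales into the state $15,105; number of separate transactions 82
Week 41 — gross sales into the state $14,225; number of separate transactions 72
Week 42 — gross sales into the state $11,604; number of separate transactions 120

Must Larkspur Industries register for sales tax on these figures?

Total gross sales into the state: $16,572 + $22,764 + $29,273 + $17,466 + $15,105 + $14,225 + $11,604 = $127,009 (≤ $130,000).
Total number of separate transactions: 20 + 104 + 93 + 85 + 82 + 72 + 120 = 576 (> 550).
The test is 'or': at least one threshold is exceeded.

Yes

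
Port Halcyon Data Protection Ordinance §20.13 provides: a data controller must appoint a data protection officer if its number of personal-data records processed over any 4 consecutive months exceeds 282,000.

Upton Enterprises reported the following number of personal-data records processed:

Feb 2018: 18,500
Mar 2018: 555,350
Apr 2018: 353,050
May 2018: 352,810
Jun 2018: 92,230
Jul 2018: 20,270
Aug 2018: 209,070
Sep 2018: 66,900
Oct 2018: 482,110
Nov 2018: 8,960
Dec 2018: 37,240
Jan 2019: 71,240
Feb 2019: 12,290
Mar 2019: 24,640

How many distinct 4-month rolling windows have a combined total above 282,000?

9

Feb 2018–May 2018: 18,500 + 555,350 + 353,050 + 352,810 = 1,279,710 (over)
Mar 2018–Jun 2018: 555,350 + 353,050 + 352,810 + 92,230 = 1,353,440 (over)
Apr 2018–Jul 2018: 353,050 + 352,810 + 92,230 + 20,270 = 818,360 (over)
May 2018–Aug 2018: 352,810 + 92,230 + 20,270 + 209,070 = 674,380 (over)
Jun 2018–Sep 2018: 92,230 + 20,270 + 209,070 + 66,900 = 388,470 (over)
Jul 2018–Oct 2018: 20,270 + 209,070 + 66,900 + 482,110 = 778,350 (over)
Aug 2018–Nov 2018: 209,070 + 66,900 + 482,110 + 8,960 = 767,040 (over)
Sep 2018–Dec 2018: 66,900 + 482,110 + 8,960 + 37,240 = 595,210 (over)
Oct 2018–Jan 2019: 482,110 + 8,960 + 37,240 + 71,240 = 599,550 (over)
Nov 2018–Feb 2019: 8,960 + 37,240 + 71,240 + 12,290 = 129,730 (under)
Dec 2018–Mar 2019: 37,240 + 71,240 + 12,290 + 24,640 = 145,410 (under)
9 windows exceed the threshold.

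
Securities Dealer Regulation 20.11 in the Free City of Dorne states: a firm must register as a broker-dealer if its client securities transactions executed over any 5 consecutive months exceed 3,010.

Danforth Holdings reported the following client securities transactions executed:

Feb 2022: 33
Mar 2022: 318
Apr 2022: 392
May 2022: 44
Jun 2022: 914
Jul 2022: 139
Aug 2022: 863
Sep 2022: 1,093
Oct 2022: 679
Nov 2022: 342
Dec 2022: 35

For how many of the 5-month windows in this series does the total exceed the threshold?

4

Feb 2022–Jun 2022: 33 + 318 + 392 + 44 + 914 = 1,701 (under)
Mar 2022–Jul 2022: 318 + 392 + 44 + 914 + 139 = 1,807 (under)
Apr 2022–Aug 2022: 392 + 44 + 914 + 139 + 863 = 2,352 (under)
May 2022–Sep 2022: 44 + 914 + 139 + 863 + 1,093 = 3,053 (over)
Jun 2022–Oct 2022: 914 + 139 + 863 + 1,093 + 679 = 3,688 (over)
Jul 2022–Nov 2022: 139 + 863 + 1,093 + 679 + 342 = 3,116 (over)
Aug 2022–Dec 2022: 863 + 1,093 + 679 + 342 + 35 = 3,012 (over)
4 windows exceed the threshold.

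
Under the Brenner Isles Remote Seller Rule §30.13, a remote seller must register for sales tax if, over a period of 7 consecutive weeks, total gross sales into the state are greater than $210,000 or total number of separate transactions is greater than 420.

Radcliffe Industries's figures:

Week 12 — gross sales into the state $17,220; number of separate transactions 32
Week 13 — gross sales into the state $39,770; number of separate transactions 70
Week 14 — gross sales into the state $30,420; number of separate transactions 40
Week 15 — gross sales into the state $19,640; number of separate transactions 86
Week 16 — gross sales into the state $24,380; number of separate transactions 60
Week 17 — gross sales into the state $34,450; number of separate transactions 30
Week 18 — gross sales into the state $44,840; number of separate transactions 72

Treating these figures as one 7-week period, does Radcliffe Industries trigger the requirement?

Total gross sales into the state: $17,220 + $39,770 + $30,420 + $19,640 + $24,380 + $34,450 + $44,840 = $210,720 (> $210,000).
Total number of separate transactions: 32 + 70 + 40 + 86 + 60 + 30 + 72 = 390 (≤ 420).
The test is 'or': at least one threshold is exceeded.

Yes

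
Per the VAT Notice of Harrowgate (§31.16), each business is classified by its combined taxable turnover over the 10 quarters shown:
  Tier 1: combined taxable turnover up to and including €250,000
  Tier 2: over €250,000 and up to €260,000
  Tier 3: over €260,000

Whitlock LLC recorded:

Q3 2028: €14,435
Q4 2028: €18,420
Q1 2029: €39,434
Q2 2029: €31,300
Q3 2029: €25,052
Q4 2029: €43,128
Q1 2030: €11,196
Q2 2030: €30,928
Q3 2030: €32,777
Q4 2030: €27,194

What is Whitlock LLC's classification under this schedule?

Combined taxable turnover: €14,435 + €18,420 + €39,434 + €31,300 + €25,052 + €43,128 + €11,196 + €30,928 + €32,777 + €27,194 = €273,864.
€273,864 > €260,000, so Tier 3 applies.

Tier 3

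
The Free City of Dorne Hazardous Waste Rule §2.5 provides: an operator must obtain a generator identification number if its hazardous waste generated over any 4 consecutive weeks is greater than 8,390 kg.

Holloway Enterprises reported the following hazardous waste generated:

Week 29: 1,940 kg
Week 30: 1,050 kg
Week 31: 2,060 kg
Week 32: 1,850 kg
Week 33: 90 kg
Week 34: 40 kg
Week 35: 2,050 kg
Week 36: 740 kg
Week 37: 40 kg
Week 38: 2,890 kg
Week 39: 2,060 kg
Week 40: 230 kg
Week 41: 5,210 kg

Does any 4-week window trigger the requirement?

Yes

Week 29–Week 32: 1,940 kg + 1,050 kg + 2,060 kg + 1,850 kg = 6,900 kg (under)
Week 30–Week 33: 1,050 kg + 2,060 kg + 1,850 kg + 90 kg = 5,050 kg (under)
Week 31–Week 34: 2,060 kg + 1,850 kg + 90 kg + 40 kg = 4,040 kg (under)
Week 32–Week 35: 1,850 kg + 90 kg + 40 kg + 2,050 kg = 4,030 kg (under)
Week 33–Week 36: 90 kg + 40 kg + 2,050 kg + 740 kg = 2,920 kg (under)
Week 34–Week 37: 40 kg + 2,050 kg + 740 kg + 40 kg = 2,870 kg (under)
Week 35–Week 38: 2,050 kg + 740 kg + 40 kg + 2,890 kg = 5,720 kg (under)
Week 36–Week 39: 740 kg + 40 kg + 2,890 kg + 2,060 kg = 5,730 kg (under)
Week 37–Week 40: 40 kg + 2,890 kg + 2,060 kg + 230 kg = 5,220 kg (under)
Week 38–Week 41: 2,890 kg + 2,060 kg + 230 kg + 5,210 kg = 10,390 kg (over)
At least one window exceeds 8,390 kg.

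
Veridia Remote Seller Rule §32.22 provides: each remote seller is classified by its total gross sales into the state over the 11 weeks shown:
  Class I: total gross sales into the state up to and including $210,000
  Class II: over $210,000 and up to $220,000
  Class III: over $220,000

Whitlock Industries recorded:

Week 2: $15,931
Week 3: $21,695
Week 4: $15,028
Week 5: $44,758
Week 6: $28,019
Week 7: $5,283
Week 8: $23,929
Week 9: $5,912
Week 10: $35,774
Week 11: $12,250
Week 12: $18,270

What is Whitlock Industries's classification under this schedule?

Total gross sales into the state: $15,931 + $21,695 + $15,028 + $44,758 + $28,019 + $5,283 + $23,929 + $5,912 + $35,774 + $12,250 + $18,270 = $226,849.
$226,849 > $220,000, so Class III applies.

Class III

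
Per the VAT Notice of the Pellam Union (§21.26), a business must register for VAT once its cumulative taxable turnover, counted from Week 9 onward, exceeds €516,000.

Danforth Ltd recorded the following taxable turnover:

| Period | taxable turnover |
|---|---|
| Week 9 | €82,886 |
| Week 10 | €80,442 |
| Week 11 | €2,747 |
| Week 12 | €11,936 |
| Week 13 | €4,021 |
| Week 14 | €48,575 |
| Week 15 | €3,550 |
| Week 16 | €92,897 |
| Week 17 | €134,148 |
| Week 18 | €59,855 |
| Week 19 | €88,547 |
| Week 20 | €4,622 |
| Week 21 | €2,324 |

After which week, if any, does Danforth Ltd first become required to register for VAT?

Through Week 9: €82,886
Through Week 10: €163,328
Through Week 11: €166,075
Through Week 12: €178,011
Through Week 13: €182,032
Through Week 14: €230,607
Through Week 15: €234,157
Through Week 16: €327,054
Through Week 17: €461,202
Through Week 18: €521,057 ← exceeds threshold

Week 18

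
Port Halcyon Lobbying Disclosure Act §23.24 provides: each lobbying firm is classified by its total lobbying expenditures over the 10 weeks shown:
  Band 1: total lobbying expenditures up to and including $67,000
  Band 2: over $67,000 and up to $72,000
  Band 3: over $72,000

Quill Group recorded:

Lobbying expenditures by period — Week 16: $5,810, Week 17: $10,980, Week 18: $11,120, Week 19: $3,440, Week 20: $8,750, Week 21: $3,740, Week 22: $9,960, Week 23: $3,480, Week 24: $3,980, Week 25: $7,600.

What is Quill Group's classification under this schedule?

Band 2

Total lobbying expenditures: $5,810 + $10,980 + $11,120 + $3,440 + $8,750 + $3,740 + $9,960 + $3,480 + $3,980 + $7,600 = $68,860.
$67,000 < $68,860 ≤ $72,000, so Band 2 applies.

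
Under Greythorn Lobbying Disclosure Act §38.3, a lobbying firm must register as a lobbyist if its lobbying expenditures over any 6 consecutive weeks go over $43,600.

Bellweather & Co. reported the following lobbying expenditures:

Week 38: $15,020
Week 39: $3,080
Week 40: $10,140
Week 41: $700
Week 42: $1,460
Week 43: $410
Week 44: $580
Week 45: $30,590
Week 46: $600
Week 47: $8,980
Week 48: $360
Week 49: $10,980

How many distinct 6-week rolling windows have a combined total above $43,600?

Week 38–Week 43: $15,020 + $3,080 + $10,140 + $700 + $1,460 + $410 = $30,810 (under)
Week 39–Week 44: $3,080 + $10,140 + $700 + $1,460 + $410 + $580 = $16,370 (under)
Week 40–Week 45: $10,140 + $700 + $1,460 + $410 + $580 + $30,590 = $43,880 (over)
Week 41–Week 46: $700 + $1,460 + $410 + $580 + $30,590 + $600 = $34,340 (under)
Week 42–Week 47: $1,460 + $410 + $580 + $30,590 + $600 + $8,980 = $42,620 (under)
Week 43–Week 48: $410 + $580 + $30,590 + $600 + $8,980 + $360 = $41,520 (under)
Week 44–Week 49: $580 + $30,590 + $600 + $8,980 + $360 + $10,980 = $52,090 (over)
2 windows exceed the threshold.

2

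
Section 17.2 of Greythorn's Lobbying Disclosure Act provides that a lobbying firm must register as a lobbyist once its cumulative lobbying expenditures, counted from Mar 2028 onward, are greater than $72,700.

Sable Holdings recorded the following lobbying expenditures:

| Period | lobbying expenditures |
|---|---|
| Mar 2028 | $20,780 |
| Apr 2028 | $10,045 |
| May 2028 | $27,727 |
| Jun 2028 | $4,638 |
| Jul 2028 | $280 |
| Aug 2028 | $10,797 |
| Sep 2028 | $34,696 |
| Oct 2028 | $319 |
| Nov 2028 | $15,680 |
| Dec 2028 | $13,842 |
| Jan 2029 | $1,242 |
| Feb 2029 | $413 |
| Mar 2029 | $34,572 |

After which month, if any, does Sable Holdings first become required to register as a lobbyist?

Aug 2028

Through Mar 2028: $20,780
Through Apr 2028: $30,825
Through May 2028: $58,552
Through Jun 2028: $63,190
Through Jul 2028: $63,470
Through Aug 2028: $74,267 ← exceeds threshold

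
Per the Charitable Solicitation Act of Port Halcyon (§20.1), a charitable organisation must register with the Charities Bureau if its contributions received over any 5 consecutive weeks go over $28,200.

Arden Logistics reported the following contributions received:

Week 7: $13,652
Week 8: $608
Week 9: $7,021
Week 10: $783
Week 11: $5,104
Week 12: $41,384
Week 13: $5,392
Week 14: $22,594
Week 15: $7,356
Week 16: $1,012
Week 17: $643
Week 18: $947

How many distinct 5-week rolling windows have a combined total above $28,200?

7

Week 7–Week 11: $13,652 + $608 + $7,021 + $783 + $5,104 = $27,168 (under)
Week 8–Week 12: $608 + $7,021 + $783 + $5,104 + $41,384 = $54,900 (over)
Week 9–Week 13: $7,021 + $783 + $5,104 + $41,384 + $5,392 = $59,684 (over)
Week 10–Week 14: $783 + $5,104 + $41,384 + $5,392 + $22,594 = $75,257 (over)
Week 11–Week 15: $5,104 + $41,384 + $5,392 + $22,594 + $7,356 = $81,830 (over)
Week 12–Week 16: $41,384 + $5,392 + $22,594 + $7,356 + $1,012 = $77,738 (over)
Week 13–Week 17: $5,392 + $22,594 + $7,356 + $1,012 + $643 = $36,997 (over)
Week 14–Week 18: $22,594 + $7,356 + $1,012 + $643 + $947 = $32,552 (over)
7 windows exceed the threshold.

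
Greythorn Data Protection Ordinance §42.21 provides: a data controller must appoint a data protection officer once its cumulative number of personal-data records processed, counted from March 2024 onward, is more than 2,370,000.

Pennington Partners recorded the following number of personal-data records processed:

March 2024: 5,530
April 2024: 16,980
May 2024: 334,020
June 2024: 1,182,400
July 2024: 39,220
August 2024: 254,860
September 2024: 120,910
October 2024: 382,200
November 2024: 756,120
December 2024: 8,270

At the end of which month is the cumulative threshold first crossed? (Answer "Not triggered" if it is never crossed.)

Through March 2024: 5,530
Through April 2024: 22,510
Through May 2024: 356,530
Through June 2024: 1,538,930
Through July 2024: 1,578,150
Through August 2024: 1,833,010
Through September 2024: 1,953,920
Through October 2024: 2,336,120
Through November 2024: 3,092,240 ← exceeds threshold

November 2024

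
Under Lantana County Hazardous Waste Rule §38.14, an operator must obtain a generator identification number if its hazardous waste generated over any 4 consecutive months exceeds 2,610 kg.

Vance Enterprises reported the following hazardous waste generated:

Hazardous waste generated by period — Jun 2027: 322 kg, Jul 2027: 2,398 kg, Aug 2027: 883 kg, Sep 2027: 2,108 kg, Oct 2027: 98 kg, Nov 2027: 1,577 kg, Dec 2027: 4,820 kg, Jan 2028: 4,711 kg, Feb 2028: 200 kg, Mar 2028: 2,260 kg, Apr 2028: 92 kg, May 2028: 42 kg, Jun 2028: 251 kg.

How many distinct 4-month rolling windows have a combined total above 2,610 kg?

9

Jun 2027–Sep 2027: 322 kg + 2,398 kg + 883 kg + 2,108 kg = 5,711 kg (over)
Jul 2027–Oct 2027: 2,398 kg + 883 kg + 2,108 kg + 98 kg = 5,487 kg (over)
Aug 2027–Nov 2027: 883 kg + 2,108 kg + 98 kg + 1,577 kg = 4,666 kg (over)
Sep 2027–Dec 2027: 2,108 kg + 98 kg + 1,577 kg + 4,820 kg = 8,603 kg (over)
Oct 2027–Jan 2028: 98 kg + 1,577 kg + 4,820 kg + 4,711 kg = 11,206 kg (over)
Nov 2027–Feb 2028: 1,577 kg + 4,820 kg + 4,711 kg + 200 kg = 11,308 kg (over)
Dec 2027–Mar 2028: 4,820 kg + 4,711 kg + 200 kg + 2,260 kg = 11,991 kg (over)
Jan 2028–Apr 2028: 4,711 kg + 200 kg + 2,260 kg + 92 kg = 7,263 kg (over)
Feb 2028–May 2028: 200 kg + 2,260 kg + 92 kg + 42 kg = 2,594 kg (under)
Mar 2028–Jun 2028: 2,260 kg + 92 kg + 42 kg + 251 kg = 2,645 kg (over)
9 windows exceed the threshold.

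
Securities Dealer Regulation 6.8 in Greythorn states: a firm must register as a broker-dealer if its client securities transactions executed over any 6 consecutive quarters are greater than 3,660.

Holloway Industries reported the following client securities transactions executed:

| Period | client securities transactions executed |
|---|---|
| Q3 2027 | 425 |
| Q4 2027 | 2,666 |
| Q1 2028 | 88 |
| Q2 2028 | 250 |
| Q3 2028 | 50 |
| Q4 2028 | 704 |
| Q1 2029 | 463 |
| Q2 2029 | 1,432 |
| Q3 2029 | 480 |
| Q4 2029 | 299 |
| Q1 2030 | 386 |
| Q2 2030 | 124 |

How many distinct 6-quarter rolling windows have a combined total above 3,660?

3

Q3 2027–Q4 2028: 425 + 2,666 + 88 + 250 + 50 + 704 = 4,183 (over)
Q4 2027–Q1 2029: 2,666 + 88 + 250 + 50 + 704 + 463 = 4,221 (over)
Q1 2028–Q2 2029: 88 + 250 + 50 + 704 + 463 + 1,432 = 2,987 (under)
Q2 2028–Q3 2029: 250 + 50 + 704 + 463 + 1,432 + 480 = 3,379 (under)
Q3 2028–Q4 2029: 50 + 704 + 463 + 1,432 + 480 + 299 = 3,428 (under)
Q4 2028–Q1 2030: 704 + 463 + 1,432 + 480 + 299 + 386 = 3,764 (over)
Q1 2029–Q2 2030: 463 + 1,432 + 480 + 299 + 386 + 124 = 3,184 (under)
3 windows exceed the threshold.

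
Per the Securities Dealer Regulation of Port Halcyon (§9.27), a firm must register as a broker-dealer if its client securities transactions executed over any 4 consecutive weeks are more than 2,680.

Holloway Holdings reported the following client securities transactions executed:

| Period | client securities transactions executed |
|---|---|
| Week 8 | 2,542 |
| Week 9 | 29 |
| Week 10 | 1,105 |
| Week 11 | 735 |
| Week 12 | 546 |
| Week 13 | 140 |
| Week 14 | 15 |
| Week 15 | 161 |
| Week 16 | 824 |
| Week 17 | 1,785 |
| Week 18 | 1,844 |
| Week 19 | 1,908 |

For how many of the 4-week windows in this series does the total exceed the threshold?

4

Week 8–Week 11: 2,542 + 29 + 1,105 + 735 = 4,411 (over)
Week 9–Week 12: 29 + 1,105 + 735 + 546 = 2,415 (under)
Week 10–Week 13: 1,105 + 735 + 546 + 140 = 2,526 (under)
Week 11–Week 14: 735 + 546 + 140 + 15 = 1,436 (under)
Week 12–Week 15: 546 + 140 + 15 + 161 = 862 (under)
Week 13–Week 16: 140 + 15 + 161 + 824 = 1,140 (under)
Week 14–Week 17: 15 + 161 + 824 + 1,785 = 2,785 (over)
Week 15–Week 18: 161 + 824 + 1,785 + 1,844 = 4,614 (over)
Week 16–Week 19: 824 + 1,785 + 1,844 + 1,908 = 6,361 (over)
4 windows exceed the threshold.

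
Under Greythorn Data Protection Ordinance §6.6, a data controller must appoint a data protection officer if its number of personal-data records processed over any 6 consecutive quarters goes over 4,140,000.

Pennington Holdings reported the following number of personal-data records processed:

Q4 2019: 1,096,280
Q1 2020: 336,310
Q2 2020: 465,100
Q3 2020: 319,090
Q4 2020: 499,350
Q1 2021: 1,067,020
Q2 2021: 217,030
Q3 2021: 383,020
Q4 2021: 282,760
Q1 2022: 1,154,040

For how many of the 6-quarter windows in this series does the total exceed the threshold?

0

Q4 2019–Q1 2021: 1,096,280 + 336,310 + 465,100 + 319,090 + 499,350 + 1,067,020 = 3,783,150 (under)
Q1 2020–Q2 2021: 336,310 + 465,100 + 319,090 + 499,350 + 1,067,020 + 217,030 = 2,903,900 (under)
Q2 2020–Q3 2021: 465,100 + 319,090 + 499,350 + 1,067,020 + 217,030 + 383,020 = 2,950,610 (under)
Q3 2020–Q4 2021: 319,090 + 499,350 + 1,067,020 + 217,030 + 383,020 + 282,760 = 2,768,270 (under)
Q4 2020–Q1 2022: 499,350 + 1,067,020 + 217,030 + 383,020 + 282,760 + 1,154,040 = 3,603,220 (under)
0 windows exceed the threshold.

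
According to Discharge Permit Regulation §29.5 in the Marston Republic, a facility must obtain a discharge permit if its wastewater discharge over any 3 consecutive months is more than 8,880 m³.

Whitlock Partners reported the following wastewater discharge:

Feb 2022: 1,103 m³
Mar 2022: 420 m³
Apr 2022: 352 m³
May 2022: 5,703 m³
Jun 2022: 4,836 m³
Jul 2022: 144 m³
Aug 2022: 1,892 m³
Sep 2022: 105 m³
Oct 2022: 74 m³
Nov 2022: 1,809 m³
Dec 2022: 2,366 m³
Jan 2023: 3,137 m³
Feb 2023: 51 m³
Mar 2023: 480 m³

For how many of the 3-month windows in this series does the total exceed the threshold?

2

Feb 2022–Apr 2022: 1,103 m³ + 420 m³ + 352 m³ = 1,875 m³ (under)
Mar 2022–May 2022: 420 m³ + 352 m³ + 5,703 m³ = 6,475 m³ (under)
Apr 2022–Jun 2022: 352 m³ + 5,703 m³ + 4,836 m³ = 10,891 m³ (over)
May 2022–Jul 2022: 5,703 m³ + 4,836 m³ + 144 m³ = 10,683 m³ (over)
Jun 2022–Aug 2022: 4,836 m³ + 144 m³ + 1,892 m³ = 6,872 m³ (under)
Jul 2022–Sep 2022: 144 m³ + 1,892 m³ + 105 m³ = 2,141 m³ (under)
Aug 2022–Oct 2022: 1,892 m³ + 105 m³ + 74 m³ = 2,071 m³ (under)
Sep 2022–Nov 2022: 105 m³ + 74 m³ + 1,809 m³ = 1,988 m³ (under)
Oct 2022–Dec 2022: 74 m³ + 1,809 m³ + 2,366 m³ = 4,249 m³ (under)
Nov 2022–Jan 2023: 1,809 m³ + 2,366 m³ + 3,137 m³ = 7,312 m³ (under)
Dec 2022–Feb 2023: 2,366 m³ + 3,137 m³ + 51 m³ = 5,554 m³ (under)
Jan 2023–Mar 2023: 3,137 m³ + 51 m³ + 480 m³ = 3,668 m³ (under)
2 windows exceed the threshold.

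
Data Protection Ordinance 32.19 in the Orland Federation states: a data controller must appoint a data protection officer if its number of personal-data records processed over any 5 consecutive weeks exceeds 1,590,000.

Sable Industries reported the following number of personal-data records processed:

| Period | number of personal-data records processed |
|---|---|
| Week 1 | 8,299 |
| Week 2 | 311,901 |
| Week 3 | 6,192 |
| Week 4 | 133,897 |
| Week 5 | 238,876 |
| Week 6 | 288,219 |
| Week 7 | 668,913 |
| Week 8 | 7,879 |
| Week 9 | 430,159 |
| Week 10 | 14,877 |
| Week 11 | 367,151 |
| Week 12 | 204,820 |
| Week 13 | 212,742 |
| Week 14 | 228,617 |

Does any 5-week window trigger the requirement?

Yes

Week 1–Week 5: 8,299 + 311,901 + 6,192 + 133,897 + 238,876 = 699,165 (under)
Week 2–Week 6: 311,901 + 6,192 + 133,897 + 238,876 + 288,219 = 979,085 (under)
Week 3–Week 7: 6,192 + 133,897 + 238,876 + 288,219 + 668,913 = 1,336,097 (under)
Week 4–Week 8: 133,897 + 238,876 + 288,219 + 668,913 + 7,879 = 1,337,784 (under)
Week 5–Week 9: 238,876 + 288,219 + 668,913 + 7,879 + 430,159 = 1,634,046 (over)
Week 6–Week 10: 288,219 + 668,913 + 7,879 + 430,159 + 14,877 = 1,410,047 (under)
Week 7–Week 11: 668,913 + 7,879 + 430,159 + 14,877 + 367,151 = 1,488,979 (under)
Week 8–Week 12: 7,879 + 430,159 + 14,877 + 367,151 + 204,820 = 1,024,886 (under)
Week 9–Week 13: 430,159 + 14,877 + 367,151 + 204,820 + 212,742 = 1,229,749 (under)
Week 10–Week 14: 14,877 + 367,151 + 204,820 + 212,742 + 228,617 = 1,028,207 (under)
At least one window exceeds 1,590,000.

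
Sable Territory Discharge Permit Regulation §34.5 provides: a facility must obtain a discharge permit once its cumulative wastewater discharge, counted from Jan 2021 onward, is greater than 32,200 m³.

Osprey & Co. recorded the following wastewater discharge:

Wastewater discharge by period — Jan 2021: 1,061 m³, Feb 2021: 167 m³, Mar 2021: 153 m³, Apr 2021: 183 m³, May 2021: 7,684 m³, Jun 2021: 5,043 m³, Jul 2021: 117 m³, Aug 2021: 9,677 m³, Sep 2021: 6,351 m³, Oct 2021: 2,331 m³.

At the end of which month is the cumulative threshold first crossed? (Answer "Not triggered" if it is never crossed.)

Through Jan 2021: 1,061 m³
Through Feb 2021: 1,228 m³
Through Mar 2021: 1,381 m³
Through Apr 2021: 1,564 m³
Through May 2021: 9,248 m³
Through Jun 2021: 14,291 m³
Through Jul 2021: 14,408 m³
Through Aug 2021: 24,085 m³
Through Sep 2021: 30,436 m³
Through Oct 2021: 32,767 m³ ← exceeds threshold

Oct 2021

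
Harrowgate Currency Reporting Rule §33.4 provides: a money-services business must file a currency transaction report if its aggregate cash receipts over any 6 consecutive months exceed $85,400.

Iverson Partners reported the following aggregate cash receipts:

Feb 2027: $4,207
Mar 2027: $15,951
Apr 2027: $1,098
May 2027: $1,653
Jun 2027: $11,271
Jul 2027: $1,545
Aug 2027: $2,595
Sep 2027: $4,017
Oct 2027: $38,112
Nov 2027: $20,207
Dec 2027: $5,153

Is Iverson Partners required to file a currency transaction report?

No

Feb 2027–Jul 2027: $4,207 + $15,951 + $1,098 + $1,653 + $11,271 + $1,545 = $35,725 (under)
Mar 2027–Aug 2027: $15,951 + $1,098 + $1,653 + $11,271 + $1,545 + $2,595 = $34,113 (under)
Apr 2027–Sep 2027: $1,098 + $1,653 + $11,271 + $1,545 + $2,595 + $4,017 = $22,179 (under)
May 2027–Oct 2027: $1,653 + $11,271 + $1,545 + $2,595 + $4,017 + $38,112 = $59,193 (under)
Jun 2027–Nov 2027: $11,271 + $1,545 + $2,595 + $4,017 + $38,112 + $20,207 = $77,747 (under)
Jul 2027–Dec 2027: $1,545 + $2,595 + $4,017 + $38,112 + $20,207 + $5,153 = $71,629 (under)
No window exceeds $85,400.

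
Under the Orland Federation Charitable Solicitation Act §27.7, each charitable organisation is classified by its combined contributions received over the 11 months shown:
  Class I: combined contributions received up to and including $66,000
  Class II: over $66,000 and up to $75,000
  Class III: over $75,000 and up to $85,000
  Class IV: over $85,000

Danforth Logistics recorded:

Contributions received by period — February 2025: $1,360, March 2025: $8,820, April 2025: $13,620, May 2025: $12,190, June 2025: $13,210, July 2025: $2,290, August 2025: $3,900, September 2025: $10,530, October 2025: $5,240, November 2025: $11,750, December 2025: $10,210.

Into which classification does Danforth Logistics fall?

Combined contributions received: $1,360 + $8,820 + $13,620 + $12,190 + $13,210 + $2,290 + $3,900 + $10,530 + $5,240 + $11,750 + $10,210 = $93,120.
$93,120 > $85,000, so Class IV applies.

Class IV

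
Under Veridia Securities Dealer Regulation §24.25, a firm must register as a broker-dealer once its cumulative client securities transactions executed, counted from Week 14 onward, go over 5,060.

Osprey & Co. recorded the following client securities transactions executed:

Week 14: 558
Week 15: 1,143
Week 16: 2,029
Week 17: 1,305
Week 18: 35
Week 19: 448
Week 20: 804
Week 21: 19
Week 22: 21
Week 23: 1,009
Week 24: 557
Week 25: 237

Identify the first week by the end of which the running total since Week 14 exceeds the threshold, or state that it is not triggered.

Week 18

Through Week 14: 558
Through Week 15: 1,701
Through Week 16: 3,730
Through Week 17: 5,035
Through Week 18: 5,070 ← exceeds threshold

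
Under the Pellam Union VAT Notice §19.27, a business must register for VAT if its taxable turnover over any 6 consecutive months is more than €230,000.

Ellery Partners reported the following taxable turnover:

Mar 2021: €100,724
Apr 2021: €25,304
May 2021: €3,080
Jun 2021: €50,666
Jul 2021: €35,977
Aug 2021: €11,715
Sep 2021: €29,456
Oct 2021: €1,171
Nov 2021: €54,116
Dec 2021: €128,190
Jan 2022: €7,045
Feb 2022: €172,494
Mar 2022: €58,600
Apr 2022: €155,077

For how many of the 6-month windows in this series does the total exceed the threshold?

5

Mar 2021–Aug 2021: €100,724 + €25,304 + €3,080 + €50,666 + €35,977 + €11,715 = €227,466 (under)
Apr 2021–Sep 2021: €25,304 + €3,080 + €50,666 + €35,977 + €11,715 + €29,456 = €156,198 (under)
May 2021–Oct 2021: €3,080 + €50,666 + €35,977 + €11,715 + €29,456 + €1,171 = €132,065 (under)
Jun 2021–Nov 2021: €50,666 + €35,977 + €11,715 + €29,456 + €1,171 + €54,116 = €183,101 (under)
Jul 2021–Dec 2021: €35,977 + €11,715 + €29,456 + €1,171 + €54,116 + €128,190 = €260,625 (over)
Aug 2021–Jan 2022: €11,715 + €29,456 + €1,171 + €54,116 + €128,190 + €7,045 = €231,693 (over)
Sep 2021–Feb 2022: €29,456 + €1,171 + €54,116 + €128,190 + €7,045 + €172,494 = €392,472 (over)
Oct 2021–Mar 2022: €1,171 + €54,116 + €128,190 + €7,045 + €172,494 + €58,600 = €421,616 (over)
Nov 2021–Apr 2022: €54,116 + €128,190 + €7,045 + €172,494 + €58,600 + €155,077 = €575,522 (over)
5 windows exceed the threshold.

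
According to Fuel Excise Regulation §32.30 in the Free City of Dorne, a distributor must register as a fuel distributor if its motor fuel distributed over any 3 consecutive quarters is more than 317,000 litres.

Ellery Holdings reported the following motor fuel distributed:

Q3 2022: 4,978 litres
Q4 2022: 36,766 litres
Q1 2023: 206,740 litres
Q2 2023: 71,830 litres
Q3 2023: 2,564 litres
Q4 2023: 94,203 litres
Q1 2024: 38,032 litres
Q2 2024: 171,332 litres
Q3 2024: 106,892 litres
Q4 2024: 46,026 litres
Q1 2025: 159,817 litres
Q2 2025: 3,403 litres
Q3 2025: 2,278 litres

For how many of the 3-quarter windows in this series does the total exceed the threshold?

1

Q3 2022–Q1 2023: 4,978 litres + 36,766 litres + 206,740 litres = 248,484 litres (under)
Q4 2022–Q2 2023: 36,766 litres + 206,740 litres + 71,830 litres = 315,336 litres (under)
Q1 2023–Q3 2023: 206,740 litres + 71,830 litres + 2,564 litres = 281,134 litres (under)
Q2 2023–Q4 2023: 71,830 litres + 2,564 litres + 94,203 litres = 168,597 litres (under)
Q3 2023–Q1 2024: 2,564 litres + 94,203 litres + 38,032 litres = 134,799 litres (under)
Q4 2023–Q2 2024: 94,203 litres + 38,032 litres + 171,332 litres = 303,567 litres (under)
Q1 2024–Q3 2024: 38,032 litres + 171,332 litres + 106,892 litres = 316,256 litres (under)
Q2 2024–Q4 2024: 171,332 litres + 106,892 litres + 46,026 litres = 324,250 litres (over)
Q3 2024–Q1 2025: 106,892 litres + 46,026 litres + 159,817 litres = 312,735 litres (under)
Q4 2024–Q2 2025: 46,026 litres + 159,817 litres + 3,403 litres = 209,246 litres (under)
Q1 2025–Q3 2025: 159,817 litres + 3,403 litres + 2,278 litres = 165,498 litres (under)
1 window exceeds the threshold.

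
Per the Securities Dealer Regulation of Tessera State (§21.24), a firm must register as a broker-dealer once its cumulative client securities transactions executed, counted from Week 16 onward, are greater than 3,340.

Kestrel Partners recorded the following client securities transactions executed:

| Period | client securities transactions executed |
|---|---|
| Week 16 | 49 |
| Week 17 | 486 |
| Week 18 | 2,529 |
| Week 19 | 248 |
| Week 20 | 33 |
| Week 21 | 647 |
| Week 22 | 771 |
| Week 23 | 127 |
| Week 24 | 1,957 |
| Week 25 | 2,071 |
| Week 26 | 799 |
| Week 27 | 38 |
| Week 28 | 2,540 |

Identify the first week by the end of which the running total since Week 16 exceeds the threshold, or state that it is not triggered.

Week 20

Through Week 16: 49
Through Week 17: 535
Through Week 18: 3,064
Through Week 19: 3,312
Through Week 20: 3,345 ← exceeds threshold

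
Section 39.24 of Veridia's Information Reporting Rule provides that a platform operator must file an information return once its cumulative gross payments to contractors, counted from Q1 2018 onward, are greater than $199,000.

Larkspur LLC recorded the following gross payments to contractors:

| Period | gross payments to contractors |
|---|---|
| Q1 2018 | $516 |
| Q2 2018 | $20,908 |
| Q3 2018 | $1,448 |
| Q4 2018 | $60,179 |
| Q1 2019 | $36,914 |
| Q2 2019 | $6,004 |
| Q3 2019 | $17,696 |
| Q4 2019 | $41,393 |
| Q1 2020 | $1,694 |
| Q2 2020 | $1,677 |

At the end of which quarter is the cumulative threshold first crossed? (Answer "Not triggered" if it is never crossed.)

Through Q1 2018: $516
Through Q2 2018: $21,424
Through Q3 2018: $22,872
Through Q4 2018: $83,051
Through Q1 2019: $119,965
Through Q2 2019: $125,969
Through Q3 2019: $143,665
Through Q4 2019: $185,058
Through Q1 2020: $186,752
Through Q2 2020: $188,429
Final cumulative total $188,429 ≤ $199,000; the threshold is never exceeded.

Not triggered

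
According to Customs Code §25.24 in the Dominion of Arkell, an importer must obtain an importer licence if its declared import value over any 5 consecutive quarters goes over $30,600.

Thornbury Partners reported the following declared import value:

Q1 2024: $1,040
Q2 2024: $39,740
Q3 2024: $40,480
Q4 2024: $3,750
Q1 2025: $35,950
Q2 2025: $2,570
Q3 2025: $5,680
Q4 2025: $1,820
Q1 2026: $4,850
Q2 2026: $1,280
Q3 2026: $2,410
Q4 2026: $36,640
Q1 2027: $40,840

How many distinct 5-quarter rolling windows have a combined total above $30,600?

7

Q1 2024–Q1 2025: $1,040 + $39,740 + $40,480 + $3,750 + $35,950 = $120,960 (over)
Q2 2024–Q2 2025: $39,740 + $40,480 + $3,750 + $35,950 + $2,570 = $122,490 (over)
Q3 2024–Q3 2025: $40,480 + $3,750 + $35,950 + $2,570 + $5,680 = $88,430 (over)
Q4 2024–Q4 2025: $3,750 + $35,950 + $2,570 + $5,680 + $1,820 = $49,770 (over)
Q1 2025–Q1 2026: $35,950 + $2,570 + $5,680 + $1,820 + $4,850 = $50,870 (over)
Q2 2025–Q2 2026: $2,570 + $5,680 + $1,820 + $4,850 + $1,280 = $16,200 (under)
Q3 2025–Q3 2026: $5,680 + $1,820 + $4,850 + $1,280 + $2,410 = $16,040 (under)
Q4 2025–Q4 2026: $1,820 + $4,850 + $1,280 + $2,410 + $36,640 = $47,000 (over)
Q1 2026–Q1 2027: $4,850 + $1,280 + $2,410 + $36,640 + $40,840 = $86,020 (over)
7 windows exceed the threshold.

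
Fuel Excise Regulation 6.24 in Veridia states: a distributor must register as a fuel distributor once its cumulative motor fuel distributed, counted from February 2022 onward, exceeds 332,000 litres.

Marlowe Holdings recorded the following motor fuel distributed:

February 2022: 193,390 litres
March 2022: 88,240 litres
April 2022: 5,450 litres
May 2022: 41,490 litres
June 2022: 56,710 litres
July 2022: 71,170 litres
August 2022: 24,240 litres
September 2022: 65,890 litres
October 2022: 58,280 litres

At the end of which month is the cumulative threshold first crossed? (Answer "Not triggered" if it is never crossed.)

June 2022

Through February 2022: 193,390 litres
Through March 2022: 281,630 litres
Through April 2022: 287,080 litres
Through May 2022: 328,570 litres
Through June 2022: 385,280 litres ← exceeds threshold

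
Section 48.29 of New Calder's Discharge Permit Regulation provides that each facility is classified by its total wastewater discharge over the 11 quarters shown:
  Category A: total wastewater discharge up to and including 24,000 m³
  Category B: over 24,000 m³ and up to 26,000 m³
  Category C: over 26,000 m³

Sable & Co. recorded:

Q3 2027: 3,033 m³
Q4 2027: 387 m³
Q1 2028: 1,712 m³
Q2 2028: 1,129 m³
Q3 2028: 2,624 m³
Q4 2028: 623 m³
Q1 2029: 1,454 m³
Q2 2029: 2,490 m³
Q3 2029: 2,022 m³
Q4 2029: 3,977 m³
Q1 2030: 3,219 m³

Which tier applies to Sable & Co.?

Category A

Total wastewater discharge: 3,033 m³ + 387 m³ + 1,712 m³ + 1,129 m³ + 2,624 m³ + 623 m³ + 1,454 m³ + 2,490 m³ + 2,022 m³ + 3,977 m³ + 3,219 m³ = 22,670 m³.
22,670 m³ ≤ 24,000 m³, so Category A applies.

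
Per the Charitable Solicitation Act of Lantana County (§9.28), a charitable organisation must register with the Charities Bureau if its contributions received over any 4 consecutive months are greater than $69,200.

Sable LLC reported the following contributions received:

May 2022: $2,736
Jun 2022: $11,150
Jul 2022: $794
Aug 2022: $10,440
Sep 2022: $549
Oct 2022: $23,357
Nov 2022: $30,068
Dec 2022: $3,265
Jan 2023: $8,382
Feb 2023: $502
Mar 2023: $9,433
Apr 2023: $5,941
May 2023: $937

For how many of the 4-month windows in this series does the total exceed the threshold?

0

May 2022–Aug 2022: $2,736 + $11,150 + $794 + $10,440 = $25,120 (under)
Jun 2022–Sep 2022: $11,150 + $794 + $10,440 + $549 = $22,933 (under)
Jul 2022–Oct 2022: $794 + $10,440 + $549 + $23,357 = $35,140 (under)
Aug 2022–Nov 2022: $10,440 + $549 + $23,357 + $30,068 = $64,414 (under)
Sep 2022–Dec 2022: $549 + $23,357 + $30,068 + $3,265 = $57,239 (under)
Oct 2022–Jan 2023: $23,357 + $30,068 + $3,265 + $8,382 = $65,072 (under)
Nov 2022–Feb 2023: $30,068 + $3,265 + $8,382 + $502 = $42,217 (under)
Dec 2022–Mar 2023: $3,265 + $8,382 + $502 + $9,433 = $21,582 (under)
Jan 2023–Apr 2023: $8,382 + $502 + $9,433 + $5,941 = $24,258 (under)
Feb 2023–May 2023: $502 + $9,433 + $5,941 + $937 = $16,813 (under)
0 windows exceed the threshold.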